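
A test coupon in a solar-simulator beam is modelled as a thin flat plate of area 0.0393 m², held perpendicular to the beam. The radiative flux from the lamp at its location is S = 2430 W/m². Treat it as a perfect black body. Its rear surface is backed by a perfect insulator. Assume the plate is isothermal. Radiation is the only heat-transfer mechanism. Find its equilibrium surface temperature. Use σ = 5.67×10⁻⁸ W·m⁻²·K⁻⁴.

T ≈ 455 K

At equilibrium, absorbed power = emitted power.
Absorbing cross-section = A = 0.03930 m²; emitting surface = A = 0.03930 m² (ratio 1).
S·A_cross = εσ·A_surf·T⁴  ⇒  T⁴ = S/(1σ).
T⁴ = 1.00·2430/(1·5.67×10⁻⁸) = 4.286×10¹⁰ K⁴.
T = (4.286×10¹⁰)^(1/4).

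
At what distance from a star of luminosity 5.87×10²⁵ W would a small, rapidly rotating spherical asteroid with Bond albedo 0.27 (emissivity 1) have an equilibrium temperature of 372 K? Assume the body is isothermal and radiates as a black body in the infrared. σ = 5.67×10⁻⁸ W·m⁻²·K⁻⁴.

d ≈ 2.80×10¹⁰ m

For an isothermal black-emitting sphere, (1−a)S·πr² = σ·4πr²·T⁴ ⇒ S = 4σT⁴/(1−a).
S = 4·5.67×10⁻⁸·(372)⁴/0.730 = 5950 W/m².
Flux falls as S = L/(4πd²), so d = √(L/(4πS)) = √(5.87×10²⁵/(4π·5950)).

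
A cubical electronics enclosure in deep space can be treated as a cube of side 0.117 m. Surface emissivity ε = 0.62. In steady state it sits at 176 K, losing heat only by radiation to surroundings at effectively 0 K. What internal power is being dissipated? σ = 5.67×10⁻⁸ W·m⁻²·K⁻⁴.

Steady state: P = εσA T⁴.
A = 6L² = 0.08213 m²; T⁴ = (176)⁴ = 9.595×10⁸ K⁴.
P = 0.62 × 5.67×10⁻⁸ × 0.08213 × 9.595×10⁸.

P ≈ 2.77 W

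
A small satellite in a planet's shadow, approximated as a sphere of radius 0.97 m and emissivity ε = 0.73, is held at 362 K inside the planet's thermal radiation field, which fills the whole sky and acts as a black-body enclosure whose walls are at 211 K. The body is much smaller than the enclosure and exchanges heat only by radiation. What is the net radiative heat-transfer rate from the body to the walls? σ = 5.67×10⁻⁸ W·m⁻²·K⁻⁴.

P_net ≈ 7430 W

For a small grey body in a large enclosure: P_net = εσA(T_body⁴ − T_wall⁴).
A = 4πr² = 11.82 m²; T_body⁴ − T_wall⁴ = 1.717×10¹⁰ − 1.982×10⁹ = 1.519×10¹⁰ K⁴.
|P_net| = 0.73·5.67×10⁻⁸·11.82·1.519×10¹⁰.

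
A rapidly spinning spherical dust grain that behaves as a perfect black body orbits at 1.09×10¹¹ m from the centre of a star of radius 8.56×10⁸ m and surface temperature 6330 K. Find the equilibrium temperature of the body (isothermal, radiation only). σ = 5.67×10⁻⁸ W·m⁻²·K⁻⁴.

The star's surface emits σT_*⁴; at distance d the flux is S = σT_*⁴(R_*/d)².
S = 5.67×10⁻⁸·(6330)⁴·(8.56×10⁸/1.09×10¹¹)² = 5614 W/m².
For an isothermal sphere T⁴ = (1−a)S/(4σ) = 2.475×10¹⁰ K⁴.

T ≈ 397 K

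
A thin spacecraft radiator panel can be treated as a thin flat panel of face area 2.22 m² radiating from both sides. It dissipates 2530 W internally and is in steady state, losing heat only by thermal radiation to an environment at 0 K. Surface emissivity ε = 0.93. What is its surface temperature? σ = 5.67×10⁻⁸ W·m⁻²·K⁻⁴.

T ≈ 322 K

Steady state: internal power = radiated power, P = εσA T⁴.
Radiating area A = 2·2.22 = 4.440 m².
T⁴ = P/(εσA) = 2530/(0.93·5.67×10⁻⁸·4.440) = 1.081×10¹⁰ K⁴.
T = (1.081×10¹⁰)^(1/4).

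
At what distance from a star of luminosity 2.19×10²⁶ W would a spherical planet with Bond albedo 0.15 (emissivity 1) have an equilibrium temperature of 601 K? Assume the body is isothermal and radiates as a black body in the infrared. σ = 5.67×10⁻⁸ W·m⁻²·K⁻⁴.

For an isothermal black-emitting sphere, (1−a)S·πr² = σ·4πr²·T⁴ ⇒ S = 4σT⁴/(1−a).
S = 4·5.67×10⁻⁸·(601)⁴/0.850 = 34810 W/m².
Flux falls as S = L/(4πd²), so d = √(L/(4πS)) = √(2.19×10²⁶/(4π·34810)).

d ≈ 2.24×10¹⁰ m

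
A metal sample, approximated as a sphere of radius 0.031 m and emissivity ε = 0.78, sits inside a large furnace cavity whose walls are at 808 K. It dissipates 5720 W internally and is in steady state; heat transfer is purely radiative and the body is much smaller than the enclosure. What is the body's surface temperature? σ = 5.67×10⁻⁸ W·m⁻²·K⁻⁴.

For a small grey body in a large enclosure, net radiated power = εσA(T⁴ − T_w⁴).
Steady state: P = εσA(T⁴ − T_w⁴) with A = 4πr² = 0.01208 m².
T⁴ = P/(εσA) + T_w⁴ = 5720/(0.78·5.67×10⁻⁸·0.01208) + (808)⁴
    = 1.071×10¹³ + 4.262×10¹¹ = 1.114×10¹³ K⁴.

T ≈ 1830 K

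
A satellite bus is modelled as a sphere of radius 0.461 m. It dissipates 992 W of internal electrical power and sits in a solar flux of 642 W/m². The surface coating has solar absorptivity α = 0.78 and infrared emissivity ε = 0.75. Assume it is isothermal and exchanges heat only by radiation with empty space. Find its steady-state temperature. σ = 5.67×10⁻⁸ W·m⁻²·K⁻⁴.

T ≈ 329 K

At steady state, absorbed solar power + internal power = radiated power.
Absorbed: α·S·A_cross = 0.78·642·0.6677 = 334.3 W (cross-section πr²).
Total input = 334.3 + 992 = 1326 W.
Radiated: εσ·A_surf·T⁴ with A_surf = 4πr² = 2.671 m².
T⁴ = 1326/(0.75·5.67×10⁻⁸·2.671) = 1.168×10¹⁰ K⁴.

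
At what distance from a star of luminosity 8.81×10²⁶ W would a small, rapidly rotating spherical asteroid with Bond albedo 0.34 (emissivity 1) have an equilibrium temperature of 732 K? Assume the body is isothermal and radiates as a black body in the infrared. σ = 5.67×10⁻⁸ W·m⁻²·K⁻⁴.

d ≈ 2.67×10¹⁰ m

For an isothermal black-emitting sphere, (1−a)S·πr² = σ·4πr²·T⁴ ⇒ S = 4σT⁴/(1−a).
S = 4·5.67×10⁻⁸·(732)⁴/0.660 = 98660 W/m².
Flux falls as S = L/(4πd²), so d = √(L/(4πS)) = √(8.81×10²⁶/(4π·98660)).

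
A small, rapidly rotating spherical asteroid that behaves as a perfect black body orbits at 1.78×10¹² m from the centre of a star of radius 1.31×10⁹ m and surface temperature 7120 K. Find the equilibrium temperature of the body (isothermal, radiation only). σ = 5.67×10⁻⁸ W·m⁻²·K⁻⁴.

T ≈ 137 K

The star's surface emits σT_*⁴; at distance d the flux is S = σT_*⁴(R_*/d)².
S = 5.67×10⁻⁸·(7120)⁴·(1.31×10⁹/1.78×10¹²)² = 78.92 W/m².
For an isothermal sphere T⁴ = (1−a)S/(4σ) = 3.480×10⁸ K⁴.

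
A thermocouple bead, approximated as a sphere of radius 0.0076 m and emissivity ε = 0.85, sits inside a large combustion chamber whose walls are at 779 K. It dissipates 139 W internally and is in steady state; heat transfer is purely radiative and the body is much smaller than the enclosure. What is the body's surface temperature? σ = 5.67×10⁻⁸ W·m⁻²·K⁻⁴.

T ≈ 1440 K

For a small grey body in a large enclosure, net radiated power = εσA(T⁴ − T_w⁴).
Steady state: P = εσA(T⁴ − T_w⁴) with A = 4πr² = 7.258×10⁻⁴ m².
T⁴ = P/(εσA) + T_w⁴ = 139/(0.85·5.67×10⁻⁸·7.258×10⁻⁴) + (779)⁴
    = 3.974×10¹² + 3.683×10¹¹ = 4.342×10¹² K⁴.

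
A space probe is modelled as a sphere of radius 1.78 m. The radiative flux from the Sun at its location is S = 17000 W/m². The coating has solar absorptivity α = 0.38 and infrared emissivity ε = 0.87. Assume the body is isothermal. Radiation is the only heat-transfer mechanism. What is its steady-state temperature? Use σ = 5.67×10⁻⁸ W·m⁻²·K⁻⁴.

At equilibrium, absorbed power = emitted power.
Absorbing cross-section = πr² = 9.954 m²; emitting surface = 4πr² = 39.82 m² (ratio 4).
αS·A_cross = εσ·A_surf·T⁴  ⇒  T⁴ = αS/(ε·4σ).
T⁴ = 0.380·17000/(0.87·4·5.67×10⁻⁸) = 3.274×10¹⁰ K⁴.
T = (3.274×10¹⁰)^(1/4).

T ≈ 425 K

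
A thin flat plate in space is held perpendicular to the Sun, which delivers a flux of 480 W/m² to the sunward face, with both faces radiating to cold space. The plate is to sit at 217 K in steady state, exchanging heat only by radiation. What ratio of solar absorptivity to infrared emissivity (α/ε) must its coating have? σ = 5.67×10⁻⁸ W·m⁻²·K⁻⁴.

Balance: αS·A = εσ·2A·T⁴ ⇒ α/ε = 2σT⁴/S.
α/ε = 2·5.67×10⁻⁸·(217)⁴/480 = 2·5.67×10⁻⁸·2.217×10⁹/480.

α/ε ≈ 0.524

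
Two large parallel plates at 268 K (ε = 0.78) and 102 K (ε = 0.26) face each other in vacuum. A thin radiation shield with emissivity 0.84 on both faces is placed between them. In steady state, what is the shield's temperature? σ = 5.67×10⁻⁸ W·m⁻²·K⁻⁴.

T_s ≈ 248 K

In steady state the net flux on the hot side equals that on the cold side.
σ(T₁⁴−T_s⁴)/D₁ = σ(T_s⁴−T₂⁴)/D₂, with D₁ = 1/ε₁+1/ε_s−1 = 1.473, D₂ = 1/ε_s+1/ε₂−1 = 4.037.
Solve for T_s⁴: T_s⁴ = (D₂·T₁⁴ + D₁·T₂⁴)/(D₁+D₂) = 3.809×10⁹ K⁴.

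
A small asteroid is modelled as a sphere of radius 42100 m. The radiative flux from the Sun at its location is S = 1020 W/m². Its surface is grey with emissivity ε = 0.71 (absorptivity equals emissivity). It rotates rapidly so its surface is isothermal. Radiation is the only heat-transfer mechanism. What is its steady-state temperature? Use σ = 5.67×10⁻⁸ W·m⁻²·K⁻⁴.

T ≈ 259 K

At equilibrium, absorbed power = emitted power.
Absorbing cross-section = πr² = 5.568×10⁹ m²; emitting surface = 4πr² = 2.227×10¹⁰ m² (ratio 4).
εS·A_cross = εσ·A_surf·T⁴  ⇒  T⁴ = S/(4σ)   (ε cancels).
T⁴ = 1020/(4·5.67×10⁻⁸) = 4.497×10⁹ K⁴.
T = (4.497×10⁹)^(1/4).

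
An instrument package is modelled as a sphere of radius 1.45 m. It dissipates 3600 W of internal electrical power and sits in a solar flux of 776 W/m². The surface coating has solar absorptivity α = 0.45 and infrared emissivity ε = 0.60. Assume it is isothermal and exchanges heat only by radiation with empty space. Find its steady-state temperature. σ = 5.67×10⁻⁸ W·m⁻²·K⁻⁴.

T ≈ 285 K

At steady state, absorbed solar power + internal power = radiated power.
Absorbed: α·S·A_cross = 0.45·776·6.605 = 2307 W (cross-section πr²).
Total input = 2307 + 3600 = 5907 W.
Radiated: εσ·A_surf·T⁴ with A_surf = 4πr² = 26.42 m².
T⁴ = 5907/(0.60·5.67×10⁻⁸·26.42) = 6.571×10⁹ K⁴.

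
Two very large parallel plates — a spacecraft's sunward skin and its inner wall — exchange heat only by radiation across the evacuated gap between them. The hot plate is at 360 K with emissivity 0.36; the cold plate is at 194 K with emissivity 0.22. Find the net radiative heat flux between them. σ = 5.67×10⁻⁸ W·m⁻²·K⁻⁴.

q ≈ 138 W/m²

For two infinite grey parallel plates, q = σ(T₁⁴ − T₂⁴)/(1/ε₁ + 1/ε₂ − 1).
T₁⁴ − T₂⁴ = 1.680×10¹⁰ − 1.416×10⁹ = 1.538×10¹⁰ K⁴.
1/ε₁ + 1/ε₂ − 1 = 2.778 + 4.545 − 1 = 6.323.
q = 5.67×10⁻⁸ × 1.538×10¹⁰ / 6.323.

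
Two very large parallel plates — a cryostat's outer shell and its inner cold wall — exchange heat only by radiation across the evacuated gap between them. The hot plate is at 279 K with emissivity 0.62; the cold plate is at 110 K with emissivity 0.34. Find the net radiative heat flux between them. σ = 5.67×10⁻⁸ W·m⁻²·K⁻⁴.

q ≈ 94.3 W/m²

For two infinite grey parallel plates, q = σ(T₁⁴ − T₂⁴)/(1/ε₁ + 1/ε₂ − 1).
T₁⁴ − T₂⁴ = 6.059×10⁹ − 1.464×10⁸ = 5.913×10⁹ K⁴.
1/ε₁ + 1/ε₂ − 1 = 1.613 + 2.941 − 1 = 3.554.
q = 5.67×10⁻⁸ × 5.913×10⁹ / 3.554.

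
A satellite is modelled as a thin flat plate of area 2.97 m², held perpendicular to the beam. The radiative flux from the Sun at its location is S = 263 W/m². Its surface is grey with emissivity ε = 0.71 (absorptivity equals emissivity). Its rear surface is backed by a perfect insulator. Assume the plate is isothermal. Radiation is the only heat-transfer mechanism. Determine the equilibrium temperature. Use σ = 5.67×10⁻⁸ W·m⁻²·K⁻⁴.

T ≈ 261 K

At equilibrium, absorbed power = emitted power.
Absorbing cross-section = A = 2.970 m²; emitting surface = A = 2.970 m² (ratio 1).
εS·A_cross = εσ·A_surf·T⁴  ⇒  T⁴ = S/(1σ)   (ε cancels).
T⁴ = 263/(1·5.67×10⁻⁸) = 4.638×10⁹ K⁴.
T = (4.638×10⁹)^(1/4).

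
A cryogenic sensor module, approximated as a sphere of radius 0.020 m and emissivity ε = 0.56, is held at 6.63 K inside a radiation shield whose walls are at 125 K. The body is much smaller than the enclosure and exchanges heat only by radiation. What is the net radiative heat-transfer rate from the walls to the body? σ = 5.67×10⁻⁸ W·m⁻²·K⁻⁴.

P_net ≈ 0.0390 W

For a small grey body in a large enclosure: P_net = εσA(T_body⁴ − T_wall⁴).
A = 4πr² = 0.005027 m²; T_body⁴ − T_wall⁴ = 1932 − 2.441×10⁸ = -2.441×10⁸ K⁴.
|P_net| = 0.56·5.67×10⁻⁸·0.005027·2.441×10⁸.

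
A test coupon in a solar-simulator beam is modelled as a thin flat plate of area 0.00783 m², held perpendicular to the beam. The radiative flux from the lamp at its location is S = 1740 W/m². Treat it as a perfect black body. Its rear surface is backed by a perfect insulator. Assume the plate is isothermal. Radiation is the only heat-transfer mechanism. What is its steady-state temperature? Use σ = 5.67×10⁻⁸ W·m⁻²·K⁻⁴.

T ≈ 419 K

At equilibrium, absorbed power = emitted power.
Absorbing cross-section = A = 0.007830 m²; emitting surface = A = 0.007830 m² (ratio 1).
S·A_cross = εσ·A_surf·T⁴  ⇒  T⁴ = S/(1σ).
T⁴ = 1.00·1740/(1·5.67×10⁻⁸) = 3.069×10¹⁰ K⁴.
T = (3.069×10¹⁰)^(1/4).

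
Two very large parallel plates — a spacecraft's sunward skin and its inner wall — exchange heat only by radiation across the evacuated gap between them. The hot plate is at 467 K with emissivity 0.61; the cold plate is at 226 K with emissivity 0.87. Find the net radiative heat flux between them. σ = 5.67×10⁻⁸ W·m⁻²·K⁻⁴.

q ≈ 1420 W/m²

For two infinite grey parallel plates, q = σ(T₁⁴ − T₂⁴)/(1/ε₁ + 1/ε₂ − 1).
T₁⁴ − T₂⁴ = 4.756×10¹⁰ − 2.609×10⁹ = 4.495×10¹⁰ K⁴.
1/ε₁ + 1/ε₂ − 1 = 1.639 + 1.149 − 1 = 1.789.
q = 5.67×10⁻⁸ × 4.495×10¹⁰ / 1.789.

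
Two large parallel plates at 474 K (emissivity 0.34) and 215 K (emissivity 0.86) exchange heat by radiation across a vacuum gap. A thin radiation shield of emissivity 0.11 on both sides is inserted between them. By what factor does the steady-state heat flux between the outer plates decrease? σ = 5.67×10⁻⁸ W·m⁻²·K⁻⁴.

factor ≈ 6.54

Without shield: q₀ = σΔ(T⁴)/(1/ε₁+1/ε₂−1) with denominator 3.104.
With shield the two gaps are in series; the resistances add: (1/ε₁+1/ε_s−1)+(1/ε_s+1/ε₂−1) = 11.03+9.254 = 20.29.
Heat-flux ratio q₀/q = 20.29/3.104.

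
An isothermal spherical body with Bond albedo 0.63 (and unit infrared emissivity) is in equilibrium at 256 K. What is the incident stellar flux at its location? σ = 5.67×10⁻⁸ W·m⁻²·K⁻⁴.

S ≈ 2630 W/m²

(1−a)S·πr² = σ·4πr²·T⁴ ⇒ S = 4σT⁴/(1−a).
S = 4·5.67×10⁻⁸·4.295×10⁹/0.370.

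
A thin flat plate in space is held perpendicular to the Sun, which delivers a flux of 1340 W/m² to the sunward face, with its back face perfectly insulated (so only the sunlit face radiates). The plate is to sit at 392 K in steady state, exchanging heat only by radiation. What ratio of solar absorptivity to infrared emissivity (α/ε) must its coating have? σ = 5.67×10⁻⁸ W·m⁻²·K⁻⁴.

α/ε ≈ 0.999

Balance: αS·A = εσ·1A·T⁴ ⇒ α/ε = σT⁴/S.
α/ε = 5.67×10⁻⁸·(392)⁴/1340 = 5.67×10⁻⁸·2.361×10¹⁰/1340.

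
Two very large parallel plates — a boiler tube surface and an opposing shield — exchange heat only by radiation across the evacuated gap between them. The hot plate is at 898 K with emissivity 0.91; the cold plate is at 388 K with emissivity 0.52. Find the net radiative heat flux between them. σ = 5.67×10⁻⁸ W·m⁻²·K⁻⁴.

q ≈ 17600 W/m²

For two infinite grey parallel plates, q = σ(T₁⁴ − T₂⁴)/(1/ε₁ + 1/ε₂ − 1).
T₁⁴ − T₂⁴ = 6.503×10¹¹ − 2.266×10¹⁰ = 6.276×10¹¹ K⁴.
1/ε₁ + 1/ε₂ − 1 = 1.099 + 1.923 − 1 = 2.022.
q = 5.67×10⁻⁸ × 6.276×10¹¹ / 2.022.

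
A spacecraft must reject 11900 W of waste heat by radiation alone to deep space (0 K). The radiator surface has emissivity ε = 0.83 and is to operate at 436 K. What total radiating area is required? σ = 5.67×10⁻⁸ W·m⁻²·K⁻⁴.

A ≈ 7.00 m²

P = εσA T⁴ ⇒ A = P/(εσT⁴).
T⁴ = 3.614×10¹⁰ K⁴.
A = 11900/(0.83 × 5.67×10⁻⁸ × 3.614×10¹⁰).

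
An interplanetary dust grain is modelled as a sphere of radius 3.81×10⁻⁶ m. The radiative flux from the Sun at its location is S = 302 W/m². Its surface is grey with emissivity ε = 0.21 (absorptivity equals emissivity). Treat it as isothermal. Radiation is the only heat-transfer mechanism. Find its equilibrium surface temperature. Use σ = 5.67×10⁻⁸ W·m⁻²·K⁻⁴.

T ≈ 191 K

At equilibrium, absorbed power = emitted power.
Absorbing cross-section = πr² = 4.560×10⁻¹¹ m²; emitting surface = 4πr² = 1.824×10⁻¹⁰ m² (ratio 4).
εS·A_cross = εσ·A_surf·T⁴  ⇒  T⁴ = S/(4σ)   (ε cancels).
T⁴ = 302/(4·5.67×10⁻⁸) = 1.332×10⁹ K⁴.
T = (1.332×10⁹)^(1/4).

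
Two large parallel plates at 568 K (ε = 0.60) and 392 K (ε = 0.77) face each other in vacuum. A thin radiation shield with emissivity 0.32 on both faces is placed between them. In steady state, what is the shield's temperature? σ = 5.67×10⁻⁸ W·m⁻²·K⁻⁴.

T_s ≈ 499 K

In steady state the net flux on the hot side equals that on the cold side.
σ(T₁⁴−T_s⁴)/D₁ = σ(T_s⁴−T₂⁴)/D₂, with D₁ = 1/ε₁+1/ε_s−1 = 3.792, D₂ = 1/ε_s+1/ε₂−1 = 3.424.
Solve for T_s⁴: T_s⁴ = (D₂·T₁⁴ + D₁·T₂⁴)/(D₁+D₂) = 6.180×10¹⁰ K⁴.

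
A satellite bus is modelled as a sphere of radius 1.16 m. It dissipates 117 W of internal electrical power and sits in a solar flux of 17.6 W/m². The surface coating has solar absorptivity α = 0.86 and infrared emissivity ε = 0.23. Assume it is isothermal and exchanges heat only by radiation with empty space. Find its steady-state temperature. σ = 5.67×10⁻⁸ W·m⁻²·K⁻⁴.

T ≈ 169 K

At steady state, absorbed solar power + internal power = radiated power.
Absorbed: α·S·A_cross = 0.86·17.6·4.227 = 63.98 W (cross-section πr²).
Total input = 63.98 + 117 = 181.0 W.
Radiated: εσ·A_surf·T⁴ with A_surf = 4πr² = 16.91 m².
T⁴ = 181.0/(0.23·5.67×10⁻⁸·16.91) = 8.207×10⁸ K⁴.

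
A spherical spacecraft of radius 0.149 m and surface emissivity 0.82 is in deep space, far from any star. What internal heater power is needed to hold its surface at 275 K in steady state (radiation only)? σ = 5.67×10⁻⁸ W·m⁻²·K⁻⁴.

P = εσ·4πr²·T⁴.
4πr² = 0.2790 m²; T⁴ = 5.719×10⁹ K⁴.
P = 0.82·5.67×10⁻⁸·0.2790·5.719×10⁹.

P ≈ 74.2 W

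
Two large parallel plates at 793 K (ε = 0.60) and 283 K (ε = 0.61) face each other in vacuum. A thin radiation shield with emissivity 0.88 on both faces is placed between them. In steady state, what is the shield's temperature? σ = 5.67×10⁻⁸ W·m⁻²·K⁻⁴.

In steady state the net flux on the hot side equals that on the cold side.
σ(T₁⁴−T_s⁴)/D₁ = σ(T_s⁴−T₂⁴)/D₂, with D₁ = 1/ε₁+1/ε_s−1 = 1.803, D₂ = 1/ε_s+1/ε₂−1 = 1.776.
Solve for T_s⁴: T_s⁴ = (D₂·T₁⁴ + D₁·T₂⁴)/(D₁+D₂) = 1.994×10¹¹ K⁴.

T_s ≈ 668 K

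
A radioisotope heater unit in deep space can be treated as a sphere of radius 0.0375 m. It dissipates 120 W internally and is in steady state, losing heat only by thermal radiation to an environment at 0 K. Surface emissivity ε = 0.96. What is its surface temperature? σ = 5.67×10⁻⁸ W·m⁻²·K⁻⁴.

T ≈ 594 K

Steady state: internal power = radiated power, P = εσA T⁴.
Radiating area A = 4πr² = 0.01767 m².
T⁴ = P/(εσA) = 120/(0.96·5.67×10⁻⁸·0.01767) = 1.248×10¹¹ K⁴.
T = (1.248×10¹¹)^(1/4).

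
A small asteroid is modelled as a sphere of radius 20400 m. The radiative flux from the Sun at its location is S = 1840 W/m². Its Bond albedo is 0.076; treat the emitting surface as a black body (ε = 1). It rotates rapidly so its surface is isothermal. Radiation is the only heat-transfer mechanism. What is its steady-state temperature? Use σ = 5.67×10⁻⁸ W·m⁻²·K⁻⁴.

At equilibrium, absorbed power = emitted power.
Absorbing cross-section = πr² = 1.307×10⁹ m²; emitting surface = 4πr² = 5.230×10⁹ m² (ratio 4).
(1−a)S·A_cross = εσ·A_surf·T⁴  ⇒  T⁴ = (1−a)S/(4σ).
T⁴ = 0.924·1840/(4·5.67×10⁻⁸) = 7.496×10⁹ K⁴.
T = (7.496×10⁹)^(1/4).

T ≈ 294 K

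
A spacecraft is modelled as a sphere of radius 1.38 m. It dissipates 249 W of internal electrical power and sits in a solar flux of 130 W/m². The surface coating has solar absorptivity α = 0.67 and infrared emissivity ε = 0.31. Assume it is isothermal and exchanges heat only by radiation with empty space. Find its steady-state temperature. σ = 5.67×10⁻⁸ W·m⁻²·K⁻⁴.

At steady state, absorbed solar power + internal power = radiated power.
Absorbed: α·S·A_cross = 0.67·130·5.983 = 521.1 W (cross-section πr²).
Total input = 521.1 + 249 = 770.1 W.
Radiated: εσ·A_surf·T⁴ with A_surf = 4πr² = 23.93 m².
T⁴ = 770.1/(0.31·5.67×10⁻⁸·23.93) = 1.831×10⁹ K⁴.

T ≈ 207 K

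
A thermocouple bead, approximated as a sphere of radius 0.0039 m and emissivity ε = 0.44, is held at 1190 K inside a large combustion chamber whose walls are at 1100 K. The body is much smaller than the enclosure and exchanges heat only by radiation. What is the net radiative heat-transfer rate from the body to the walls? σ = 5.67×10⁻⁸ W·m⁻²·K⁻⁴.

For a small grey body in a large enclosure: P_net = εσA(T_body⁴ − T_wall⁴).
A = 4πr² = 1.911×10⁻⁴ m²; T_body⁴ − T_wall⁴ = 2.005×10¹² − 1.464×10¹² = 5.412×10¹¹ K⁴.
|P_net| = 0.44·5.67×10⁻⁸·1.911×10⁻⁴·5.412×10¹¹.

P_net ≈ 2.58 W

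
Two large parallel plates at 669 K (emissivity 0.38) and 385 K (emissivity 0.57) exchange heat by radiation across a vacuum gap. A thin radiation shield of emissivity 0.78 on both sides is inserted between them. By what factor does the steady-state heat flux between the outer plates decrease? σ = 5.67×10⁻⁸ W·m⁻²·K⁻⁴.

Without shield: q₀ = σΔ(T⁴)/(1/ε₁+1/ε₂−1) with denominator 3.386.
With shield the two gaps are in series; the resistances add: (1/ε₁+1/ε_s−1)+(1/ε_s+1/ε₂−1) = 2.914+2.036 = 4.950.
Heat-flux ratio q₀/q = 4.950/3.386.

factor ≈ 1.46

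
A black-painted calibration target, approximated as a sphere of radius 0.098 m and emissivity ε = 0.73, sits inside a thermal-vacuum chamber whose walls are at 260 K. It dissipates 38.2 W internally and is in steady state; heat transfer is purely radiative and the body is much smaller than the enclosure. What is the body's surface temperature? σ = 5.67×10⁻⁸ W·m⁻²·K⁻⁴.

For a small grey body in a large enclosure, net radiated power = εσA(T⁴ − T_w⁴).
Steady state: P = εσA(T⁴ − T_w⁴) with A = 4πr² = 0.1207 m².
T⁴ = P/(εσA) + T_w⁴ = 38.2/(0.73·5.67×10⁻⁸·0.1207) + (260)⁴
    = 7.647×10⁹ + 4.570×10⁹ = 1.222×10¹⁰ K⁴.

T ≈ 332 K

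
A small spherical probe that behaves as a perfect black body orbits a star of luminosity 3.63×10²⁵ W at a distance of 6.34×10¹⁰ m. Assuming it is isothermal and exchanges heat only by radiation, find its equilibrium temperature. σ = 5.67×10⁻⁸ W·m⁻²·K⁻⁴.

T ≈ 237 K

First find the stellar flux at distance d: S = L/(4πd²) = 3.63×10²⁵/(4π·(6.34×10¹⁰)²) = 718.7 W/m².
For an isothermal sphere, absorbed (1−a)S·πr² = emitted σ·4πr²·T⁴, so T⁴ = (1−a)S/(4σ).
T⁴ = 1.00·718.7/(4·5.67×10⁻⁸) = 3.169×10⁹ K⁴.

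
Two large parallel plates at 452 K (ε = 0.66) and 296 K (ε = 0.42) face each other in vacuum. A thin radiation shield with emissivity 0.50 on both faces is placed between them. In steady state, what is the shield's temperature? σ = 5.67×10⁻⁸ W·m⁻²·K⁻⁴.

T_s ≈ 406 K

In steady state the net flux on the hot side equals that on the cold side.
σ(T₁⁴−T_s⁴)/D₁ = σ(T_s⁴−T₂⁴)/D₂, with D₁ = 1/ε₁+1/ε_s−1 = 2.515, D₂ = 1/ε_s+1/ε₂−1 = 3.381.
Solve for T_s⁴: T_s⁴ = (D₂·T₁⁴ + D₁·T₂⁴)/(D₁+D₂) = 2.721×10¹⁰ K⁴.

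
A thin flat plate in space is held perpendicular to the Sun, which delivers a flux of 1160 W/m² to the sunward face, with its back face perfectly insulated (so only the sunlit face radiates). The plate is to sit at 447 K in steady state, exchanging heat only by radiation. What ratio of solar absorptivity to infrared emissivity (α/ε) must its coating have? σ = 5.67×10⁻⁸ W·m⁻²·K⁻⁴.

Balance: αS·A = εσ·1A·T⁴ ⇒ α/ε = σT⁴/S.
α/ε = 5.67×10⁻⁸·(447)⁴/1160 = 5.67×10⁻⁸·3.992×10¹⁰/1160.

α/ε ≈ 1.95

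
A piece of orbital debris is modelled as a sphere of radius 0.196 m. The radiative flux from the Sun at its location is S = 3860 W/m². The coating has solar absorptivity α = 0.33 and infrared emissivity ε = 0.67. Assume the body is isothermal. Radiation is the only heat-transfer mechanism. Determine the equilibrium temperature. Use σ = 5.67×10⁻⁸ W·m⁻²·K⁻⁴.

T ≈ 303 K

At equilibrium, absorbed power = emitted power.
Absorbing cross-section = πr² = 0.1207 m²; emitting surface = 4πr² = 0.4827 m² (ratio 4).
αS·A_cross = εσ·A_surf·T⁴  ⇒  T⁴ = αS/(ε·4σ).
T⁴ = 0.330·3860/(0.67·4·5.67×10⁻⁸) = 8.383×10⁹ K⁴.
T = (8.383×10⁹)^(1/4).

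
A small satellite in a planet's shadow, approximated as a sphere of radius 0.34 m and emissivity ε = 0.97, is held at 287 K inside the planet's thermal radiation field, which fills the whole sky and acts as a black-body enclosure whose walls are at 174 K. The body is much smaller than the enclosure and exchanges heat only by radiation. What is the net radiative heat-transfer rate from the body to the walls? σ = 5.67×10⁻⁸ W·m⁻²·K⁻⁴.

For a small grey body in a large enclosure: P_net = εσA(T_body⁴ − T_wall⁴).
A = 4πr² = 1.453 m²; T_body⁴ − T_wall⁴ = 6.785×10⁹ − 9.166×10⁸ = 5.868×10⁹ K⁴.
|P_net| = 0.97·5.67×10⁻⁸·1.453·5.868×10⁹.

P_net ≈ 469 W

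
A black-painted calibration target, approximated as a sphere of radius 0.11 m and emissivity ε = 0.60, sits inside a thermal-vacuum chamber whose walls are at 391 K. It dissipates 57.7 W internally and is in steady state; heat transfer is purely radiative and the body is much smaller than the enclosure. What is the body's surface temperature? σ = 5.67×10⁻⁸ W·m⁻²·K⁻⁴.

T ≈ 431 K

For a small grey body in a large enclosure, net radiated power = εσA(T⁴ − T_w⁴).
Steady state: P = εσA(T⁴ − T_w⁴) with A = 4πr² = 0.1521 m².
T⁴ = P/(εσA) + T_w⁴ = 57.7/(0.60·5.67×10⁻⁸·0.1521) + (391)⁴
    = 1.115×10¹⁰ + 2.337×10¹⁰ = 3.453×10¹⁰ K⁴.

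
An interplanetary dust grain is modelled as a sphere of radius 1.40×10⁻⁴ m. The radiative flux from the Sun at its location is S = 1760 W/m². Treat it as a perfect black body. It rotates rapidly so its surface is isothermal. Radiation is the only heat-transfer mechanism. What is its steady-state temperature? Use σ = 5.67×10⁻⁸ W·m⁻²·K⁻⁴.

T ≈ 297 K

At equilibrium, absorbed power = emitted power.
Absorbing cross-section = πr² = 6.158×10⁻⁸ m²; emitting surface = 4πr² = 2.463×10⁻⁷ m² (ratio 4).
S·A_cross = εσ·A_surf·T⁴  ⇒  T⁴ = S/(4σ).
T⁴ = 1.00·1760/(4·5.67×10⁻⁸) = 7.760×10⁹ K⁴.
T = (7.760×10⁹)^(1/4).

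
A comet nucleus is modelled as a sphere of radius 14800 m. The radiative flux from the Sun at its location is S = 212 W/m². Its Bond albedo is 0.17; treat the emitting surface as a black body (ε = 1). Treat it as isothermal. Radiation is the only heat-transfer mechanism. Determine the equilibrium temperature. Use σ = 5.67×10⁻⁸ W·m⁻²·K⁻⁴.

At equilibrium, absorbed power = emitted power.
Absorbing cross-section = πr² = 6.881×10⁸ m²; emitting surface = 4πr² = 2.753×10⁹ m² (ratio 4).
(1−a)S·A_cross = εσ·A_surf·T⁴  ⇒  T⁴ = (1−a)S/(4σ).
T⁴ = 0.830·212/(4·5.67×10⁻⁸) = 7.758×10⁸ K⁴.
T = (7.758×10⁸)^(1/4).

T ≈ 167 K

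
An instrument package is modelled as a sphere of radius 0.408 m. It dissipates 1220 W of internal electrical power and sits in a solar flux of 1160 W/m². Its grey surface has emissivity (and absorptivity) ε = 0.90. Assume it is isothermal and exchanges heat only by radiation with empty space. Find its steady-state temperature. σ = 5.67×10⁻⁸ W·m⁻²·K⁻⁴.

At steady state, absorbed solar power + internal power = radiated power.
Absorbed: α·S·A_cross = 0.90·1160·0.5230 = 546.0 W (cross-section πr²).
Total input = 546.0 + 1220 = 1766 W.
Radiated: εσ·A_surf·T⁴ with A_surf = 4πr² = 2.092 m².
T⁴ = 1766/(0.90·5.67×10⁻⁸·2.092) = 1.654×10¹⁰ K⁴.

T ≈ 359 K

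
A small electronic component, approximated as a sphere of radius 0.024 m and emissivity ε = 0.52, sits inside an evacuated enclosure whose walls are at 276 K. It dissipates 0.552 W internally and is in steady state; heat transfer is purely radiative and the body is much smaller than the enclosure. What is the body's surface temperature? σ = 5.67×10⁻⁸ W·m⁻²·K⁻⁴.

For a small grey body in a large enclosure, net radiated power = εσA(T⁴ − T_w⁴).
Steady state: P = εσA(T⁴ − T_w⁴) with A = 4πr² = 0.007238 m².
T⁴ = P/(εσA) + T_w⁴ = 0.552/(0.52·5.67×10⁻⁸·0.007238) + (276)⁴
    = 2.587×10⁹ + 5.803×10⁹ = 8.389×10⁹ K⁴.

T ≈ 303 K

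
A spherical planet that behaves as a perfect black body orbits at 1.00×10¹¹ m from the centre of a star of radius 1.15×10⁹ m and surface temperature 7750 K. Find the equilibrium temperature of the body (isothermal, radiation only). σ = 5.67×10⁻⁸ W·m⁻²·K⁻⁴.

T ≈ 588 K

The star's surface emits σT_*⁴; at distance d the flux is S = σT_*⁴(R_*/d)².
S = 5.67×10⁻⁸·(7750)⁴·(1.15×10⁹/1.00×10¹¹)² = 27050 W/m².
For an isothermal sphere T⁴ = (1−a)S/(4σ) = 1.193×10¹¹ K⁴.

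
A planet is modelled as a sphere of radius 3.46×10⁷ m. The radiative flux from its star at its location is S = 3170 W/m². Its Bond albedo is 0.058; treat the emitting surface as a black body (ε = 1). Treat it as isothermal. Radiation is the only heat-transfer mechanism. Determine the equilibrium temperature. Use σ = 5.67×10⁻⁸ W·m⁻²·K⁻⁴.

At equilibrium, absorbed power = emitted power.
Absorbing cross-section = πr² = 3.761×10¹⁵ m²; emitting surface = 4πr² = 1.504×10¹⁶ m² (ratio 4).
(1−a)S·A_cross = εσ·A_surf·T⁴  ⇒  T⁴ = (1−a)S/(4σ).
T⁴ = 0.942·3170/(4·5.67×10⁻⁸) = 1.317×10¹⁰ K⁴.
T = (1.317×10¹⁰)^(1/4).

T ≈ 339 K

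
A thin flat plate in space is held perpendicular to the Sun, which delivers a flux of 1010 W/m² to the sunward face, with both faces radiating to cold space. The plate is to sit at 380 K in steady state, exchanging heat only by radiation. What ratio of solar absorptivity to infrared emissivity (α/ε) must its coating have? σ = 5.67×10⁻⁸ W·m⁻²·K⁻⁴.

α/ε ≈ 2.34

Balance: αS·A = εσ·2A·T⁴ ⇒ α/ε = 2σT⁴/S.
α/ε = 2·5.67×10⁻⁸·(380)⁴/1010 = 2·5.67×10⁻⁸·2.085×10¹⁰/1010.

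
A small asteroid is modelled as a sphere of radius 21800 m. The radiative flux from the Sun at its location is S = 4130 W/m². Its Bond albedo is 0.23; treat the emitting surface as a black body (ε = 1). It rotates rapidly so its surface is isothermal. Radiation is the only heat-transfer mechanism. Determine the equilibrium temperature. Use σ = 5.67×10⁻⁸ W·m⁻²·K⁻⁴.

T ≈ 344 K

At equilibrium, absorbed power = emitted power.
Absorbing cross-section = πr² = 1.493×10⁹ m²; emitting surface = 4πr² = 5.972×10⁹ m² (ratio 4).
(1−a)S·A_cross = εσ·A_surf·T⁴  ⇒  T⁴ = (1−a)S/(4σ).
T⁴ = 0.770·4130/(4·5.67×10⁻⁸) = 1.402×10¹⁰ K⁴.
T = (1.402×10¹⁰)^(1/4).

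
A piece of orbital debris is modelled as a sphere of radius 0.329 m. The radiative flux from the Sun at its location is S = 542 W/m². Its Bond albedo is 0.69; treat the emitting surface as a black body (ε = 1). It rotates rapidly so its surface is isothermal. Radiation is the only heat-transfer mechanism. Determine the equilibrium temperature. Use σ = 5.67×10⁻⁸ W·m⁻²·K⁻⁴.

At equilibrium, absorbed power = emitted power.
Absorbing cross-section = πr² = 0.3400 m²; emitting surface = 4πr² = 1.360 m² (ratio 4).
(1−a)S·A_cross = εσ·A_surf·T⁴  ⇒  T⁴ = (1−a)S/(4σ).
T⁴ = 0.310·542/(4·5.67×10⁻⁸) = 7.408×10⁸ K⁴.
T = (7.408×10⁸)^(1/4).

T ≈ 165 K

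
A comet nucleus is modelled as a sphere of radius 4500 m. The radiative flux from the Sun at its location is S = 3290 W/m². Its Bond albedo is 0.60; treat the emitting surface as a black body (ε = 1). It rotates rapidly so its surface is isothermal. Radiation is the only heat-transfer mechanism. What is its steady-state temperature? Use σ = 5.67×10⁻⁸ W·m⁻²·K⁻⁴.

At equilibrium, absorbed power = emitted power.
Absorbing cross-section = πr² = 6.362×10⁷ m²; emitting surface = 4πr² = 2.545×10⁸ m² (ratio 4).
(1−a)S·A_cross = εσ·A_surf·T⁴  ⇒  T⁴ = (1−a)S/(4σ).
T⁴ = 0.400·3290/(4·5.67×10⁻⁸) = 5.802×10⁹ K⁴.
T = (5.802×10⁹)^(1/4).

T ≈ 276 K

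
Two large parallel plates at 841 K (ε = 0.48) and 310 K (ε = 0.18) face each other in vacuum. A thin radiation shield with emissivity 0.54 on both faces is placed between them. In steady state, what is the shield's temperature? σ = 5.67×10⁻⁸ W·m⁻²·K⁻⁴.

T_s ≈ 767 K

In steady state the net flux on the hot side equals that on the cold side.
σ(T₁⁴−T_s⁴)/D₁ = σ(T_s⁴−T₂⁴)/D₂, with D₁ = 1/ε₁+1/ε_s−1 = 2.935, D₂ = 1/ε_s+1/ε₂−1 = 6.407.
Solve for T_s⁴: T_s⁴ = (D₂·T₁⁴ + D₁·T₂⁴)/(D₁+D₂) = 3.460×10¹¹ K⁴.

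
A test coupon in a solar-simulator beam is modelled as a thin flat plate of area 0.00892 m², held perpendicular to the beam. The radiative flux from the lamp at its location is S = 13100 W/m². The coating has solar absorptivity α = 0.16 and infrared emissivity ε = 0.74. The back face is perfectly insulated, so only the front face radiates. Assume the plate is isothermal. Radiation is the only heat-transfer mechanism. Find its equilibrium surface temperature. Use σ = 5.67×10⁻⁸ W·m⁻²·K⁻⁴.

At equilibrium, absorbed power = emitted power.
Absorbing cross-section = A = 0.008920 m²; emitting surface = A = 0.008920 m² (ratio 1).
αS·A_cross = εσ·A_surf·T⁴  ⇒  T⁴ = αS/(ε·1σ).
T⁴ = 0.160·13100/(0.74·1·5.67×10⁻⁸) = 4.995×10¹⁰ K⁴.
T = (4.995×10¹⁰)^(1/4).

T ≈ 473 K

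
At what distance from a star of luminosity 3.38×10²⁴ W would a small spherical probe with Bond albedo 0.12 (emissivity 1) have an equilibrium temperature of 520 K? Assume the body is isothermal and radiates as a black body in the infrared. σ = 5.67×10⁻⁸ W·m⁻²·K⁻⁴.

For an isothermal black-emitting sphere, (1−a)S·πr² = σ·4πr²·T⁴ ⇒ S = 4σT⁴/(1−a).
S = 4·5.67×10⁻⁸·(520)⁴/0.880 = 18840 W/m².
Flux falls as S = L/(4πd²), so d = √(L/(4πS)) = √(3.38×10²⁴/(4π·18840)).

d ≈ 3.78×10⁹ m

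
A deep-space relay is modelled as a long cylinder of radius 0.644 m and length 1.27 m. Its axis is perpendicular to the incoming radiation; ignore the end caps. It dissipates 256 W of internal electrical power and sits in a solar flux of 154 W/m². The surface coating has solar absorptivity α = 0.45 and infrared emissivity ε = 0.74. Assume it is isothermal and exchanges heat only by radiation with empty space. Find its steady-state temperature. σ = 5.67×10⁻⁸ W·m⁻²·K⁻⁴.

T ≈ 203 K

At steady state, absorbed solar power + internal power = radiated power.
Absorbed: α·S·A_cross = 0.45·154·1.636 = 113.4 W (cross-section 2rL).
Total input = 113.4 + 256 = 369.4 W.
Radiated: εσ·A_surf·T⁴ with A_surf = 2πrL = 5.139 m².
T⁴ = 369.4/(0.74·5.67×10⁻⁸·5.139) = 1.713×10⁹ K⁴.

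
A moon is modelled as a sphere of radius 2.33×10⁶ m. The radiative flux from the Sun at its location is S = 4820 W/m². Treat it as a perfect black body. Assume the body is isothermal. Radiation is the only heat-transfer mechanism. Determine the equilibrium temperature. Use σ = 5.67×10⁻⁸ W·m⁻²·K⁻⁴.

At equilibrium, absorbed power = emitted power.
Absorbing cross-section = πr² = 1.706×10¹³ m²; emitting surface = 4πr² = 6.822×10¹³ m² (ratio 4).
S·A_cross = εσ·A_surf·T⁴  ⇒  T⁴ = S/(4σ).
T⁴ = 1.00·4820/(4·5.67×10⁻⁸) = 2.125×10¹⁰ K⁴.
T = (2.125×10¹⁰)^(1/4).

T ≈ 382 K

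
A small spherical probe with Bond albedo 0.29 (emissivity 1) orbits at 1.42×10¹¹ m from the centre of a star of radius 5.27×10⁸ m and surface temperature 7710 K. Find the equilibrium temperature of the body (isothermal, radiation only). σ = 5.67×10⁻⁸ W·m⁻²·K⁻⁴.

T ≈ 305 K

The star's surface emits σT_*⁴; at distance d the flux is S = σT_*⁴(R_*/d)².
S = 5.67×10⁻⁸·(7710)⁴·(5.27×10⁸/1.42×10¹¹)² = 2760 W/m².
For an isothermal sphere T⁴ = (1−a)S/(4σ) = 8.639×10⁹ K⁴.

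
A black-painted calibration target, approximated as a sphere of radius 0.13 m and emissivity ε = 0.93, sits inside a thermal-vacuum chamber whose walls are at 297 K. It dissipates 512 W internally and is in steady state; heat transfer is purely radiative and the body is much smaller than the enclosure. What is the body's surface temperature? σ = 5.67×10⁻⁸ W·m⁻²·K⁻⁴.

T ≈ 481 K

For a small grey body in a large enclosure, net radiated power = εσA(T⁴ − T_w⁴).
Steady state: P = εσA(T⁴ − T_w⁴) with A = 4πr² = 0.2124 m².
T⁴ = P/(εσA) + T_w⁴ = 512/(0.93·5.67×10⁻⁸·0.2124) + (297)⁴
    = 4.572×10¹⁰ + 7.781×10⁹ = 5.350×10¹⁰ K⁴.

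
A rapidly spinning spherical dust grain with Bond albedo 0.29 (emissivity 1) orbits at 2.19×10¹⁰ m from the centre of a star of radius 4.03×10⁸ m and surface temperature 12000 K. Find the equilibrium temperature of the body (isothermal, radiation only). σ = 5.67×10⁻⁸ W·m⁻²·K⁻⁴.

The star's surface emits σT_*⁴; at distance d the flux is S = σT_*⁴(R_*/d)².
S = 5.67×10⁻⁸·(12000)⁴·(4.03×10⁸/2.19×10¹⁰)² = 3.981×10⁵ W/m².
For an isothermal sphere T⁴ = (1−a)S/(4σ) = 1.246×10¹² K⁴.

T ≈ 1060 K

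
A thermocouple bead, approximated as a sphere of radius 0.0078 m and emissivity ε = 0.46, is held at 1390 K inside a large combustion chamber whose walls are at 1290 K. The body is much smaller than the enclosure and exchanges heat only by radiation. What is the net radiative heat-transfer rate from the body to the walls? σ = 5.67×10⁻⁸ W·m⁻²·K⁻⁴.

For a small grey body in a large enclosure: P_net = εσA(T_body⁴ − T_wall⁴).
A = 4πr² = 7.645×10⁻⁴ m²; T_body⁴ − T_wall⁴ = 3.733×10¹² − 2.769×10¹² = 9.638×10¹¹ K⁴.
|P_net| = 0.46·5.67×10⁻⁸·7.645×10⁻⁴·9.638×10¹¹.

P_net ≈ 19.2 W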